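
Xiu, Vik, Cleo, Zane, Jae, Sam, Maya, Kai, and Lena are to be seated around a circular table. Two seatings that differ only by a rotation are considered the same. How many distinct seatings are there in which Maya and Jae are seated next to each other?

Treat {Maya, Jae} as one unit (2 internal orders) and seat the resulting 8 units around the table: (7)! circular arrangements.
So 2 × (7)! = 2 × 5040 = 10080.

10080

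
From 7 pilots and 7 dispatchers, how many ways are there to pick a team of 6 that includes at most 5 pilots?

Split by how many pilots are chosen (0 through 5).
Sum: C(7,0)·C(7,6) + C(7,1)·C(7,5) + C(7,2)·C(7,4) + C(7,3)·C(7,3) + C(7,4)·C(7,2) + C(7,5)·C(7,1) = 7 + 147 + 735 + 1225 + 735 + 147 = 2996.

2996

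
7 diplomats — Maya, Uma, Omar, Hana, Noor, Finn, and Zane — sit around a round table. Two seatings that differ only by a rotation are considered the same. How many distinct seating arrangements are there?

720

Around a circle, 7 distinct people have 7!/7 = (6)! = 720 rotationally distinct seatings.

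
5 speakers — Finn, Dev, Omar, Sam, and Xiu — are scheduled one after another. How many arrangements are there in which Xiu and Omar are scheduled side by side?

48

Treat {Xiu, Omar} as a single unit. There are 4 units to order, and the pair itself can be ordered 2 ways.
That gives 2 × 4! = 2 × 24 = 48.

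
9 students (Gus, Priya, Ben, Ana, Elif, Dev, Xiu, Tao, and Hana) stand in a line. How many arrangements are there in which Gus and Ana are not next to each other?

Of the 9! = 362880 arrangements, those with Gus and Ana adjacent number 2 × 8! = 80640 (treat the pair as a block with 2 internal orders).
So 362880 − 80640 = 282240 arrangements keep them apart.

282240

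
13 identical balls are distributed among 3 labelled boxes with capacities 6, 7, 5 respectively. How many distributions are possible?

21

Without the upper bounds there are C(15,2) = 105 ways to split 13 among 3 boxes.
Subtract solutions that violate a single cap (substitute x_i' = x_i − (cap_i+1)): x_1 ≥ 7 gives C(8,2) = 28; x_2 ≥ 8 gives C(7,2) = 21; x_3 ≥ 6 gives C(9,2) = 36. Together 85.
Add back pairs where two caps are both exceeded: 0 + 1 + 0 = 1.
By inclusion–exclusion the count is 105 − 85 + 1 = 21.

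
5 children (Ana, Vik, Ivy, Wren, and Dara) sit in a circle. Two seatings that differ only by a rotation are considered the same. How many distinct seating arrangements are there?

24

Around a circle, 5 distinct people have 5!/5 = (4)! = 24 rotationally distinct seatings.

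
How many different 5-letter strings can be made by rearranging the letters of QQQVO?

Letter multiplicities in QQQVO: O×1, Q×3, V×1.
So there are 5! / (3!) = 20 distinguishable arrangements.

20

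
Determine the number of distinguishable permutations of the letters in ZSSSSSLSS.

72

Letter multiplicities in ZSSSSSLSS: L×1, S×7, Z×1.
So there are 9! / (7!) = 72 distinguishable arrangements.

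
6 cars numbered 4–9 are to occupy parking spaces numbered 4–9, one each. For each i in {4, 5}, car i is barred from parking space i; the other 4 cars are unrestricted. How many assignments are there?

Let Aᵢ (for i ∈ {4, 5}) be the placements that put car i in its forbidden parking space. Any j of these fix j positions, leaving (6−j)! ways to fill the rest, and there are C(2,j) ways to pick which j.
By inclusion–exclusion, the number of valid placements is Σ_{j=0}^{2} (−1)^j C(2,j)·(6−j)!.
Computing: 720 − 240 + 24 = 504.

504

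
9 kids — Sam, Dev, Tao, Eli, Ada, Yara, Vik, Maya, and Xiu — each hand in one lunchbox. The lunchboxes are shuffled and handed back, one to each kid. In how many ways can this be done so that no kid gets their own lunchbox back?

133496

This is the derangement count D_9: permutations of 9 items with no fixed point.
By inclusion–exclusion this is Σ_{j=0}^{9} (−1)^j C(9,j)·(9−j)!.
Computing: 362880 − 362880 + 181440 − 60480 + 15120 − 3024 + 504 − 72 + 9 − 1 = 133496.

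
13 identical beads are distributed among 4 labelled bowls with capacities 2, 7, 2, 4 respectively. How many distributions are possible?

10

Ignoring the caps, the number of non-negative solutions to x_1+…+x_4 = 13 is C(16,3) = 560.
Subtract solutions that violate a single cap (substitute x_i' = x_i − (cap_i+1)): x_1 ≥ 3 gives C(13,3) = 286; x_2 ≥ 8 gives C(8,3) = 56; x_3 ≥ 3 gives C(13,3) = 286; x_4 ≥ 5 gives C(11,3) = 165. Together 793.
Add back pairs where two caps are both exceeded: 10 + 120 + 56 + 10 + 1 + 56 = 253.
Subtract triples: 0 + 0 + 10 + 0 = 10.
By inclusion–exclusion the count is 560 − 793 + 253 − 10 = 10.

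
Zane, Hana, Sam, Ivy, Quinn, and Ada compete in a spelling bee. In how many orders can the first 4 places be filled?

360

This is an ordered selection of 4 from 6: P(6,4).
That gives 6 × 5 × 4 × 3 = 360.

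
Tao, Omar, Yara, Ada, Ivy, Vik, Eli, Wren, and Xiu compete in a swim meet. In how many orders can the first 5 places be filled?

There are 9 choices for 1st place, 8 for 2nd, and so on down to 5 for position 5.
That gives 9 × 8 × 7 × 6 × 5 = 15120.

15120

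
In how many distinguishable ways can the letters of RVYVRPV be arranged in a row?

The 7 letters of RVYVRPV have repeats: R appearing twice and V appearing 3 times.
Dividing 7! = 5040 by 3!·2! = 12 for the repeated letters gives 420.

420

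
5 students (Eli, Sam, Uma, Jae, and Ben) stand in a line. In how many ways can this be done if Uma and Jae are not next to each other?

72

There are 5! = 120 arrangements in all. If Uma and Jae are adjacent, merging them into one block gives 2·(4)! = 48 arrangements.
So 120 − 48 = 72 arrangements keep them apart.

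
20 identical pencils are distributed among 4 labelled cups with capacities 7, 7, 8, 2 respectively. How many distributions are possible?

31

Ignoring the caps, the number of non-negative solutions to x_1+…+x_4 = 20 is C(23,3) = 1771.
Subtract solutions that violate a single cap (substitute x_i' = x_i − (cap_i+1)): x_1 ≥ 8 gives C(15,3) = 455; x_2 ≥ 8 gives C(15,3) = 455; x_3 ≥ 9 gives C(14,3) = 364; x_4 ≥ 3 gives C(20,3) = 1140. Together 2414.
Add back pairs where two caps are both exceeded: 35 + 20 + 220 + 20 + 220 + 165 = 680.
Subtract triples: 0 + 4 + 1 + 1 = 6.
By inclusion–exclusion the count is 1771 − 2414 + 680 − 6 = 31.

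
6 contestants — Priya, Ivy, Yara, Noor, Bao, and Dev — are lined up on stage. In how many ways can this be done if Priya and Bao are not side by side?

480

Of the 6! = 720 arrangements, those with Priya and Bao adjacent number 2 × 5! = 240 (treat the pair as a block with 2 internal orders).
Complementary counting: 720 − 240 = 480.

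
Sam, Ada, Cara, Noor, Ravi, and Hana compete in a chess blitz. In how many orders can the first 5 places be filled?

This is an ordered selection of 5 from 6: P(6,5).
That gives 6 × 5 × 4 × 3 × 2 = 720.

720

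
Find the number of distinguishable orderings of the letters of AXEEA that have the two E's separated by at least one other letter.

18

There are 5!/(2!·2!) = 30 arrangements of AXEEA in total.
Arrangements with the E's together: treat EE as one letter, giving (4)!/(2!) = 12.
Hence 30 − 12 = 18.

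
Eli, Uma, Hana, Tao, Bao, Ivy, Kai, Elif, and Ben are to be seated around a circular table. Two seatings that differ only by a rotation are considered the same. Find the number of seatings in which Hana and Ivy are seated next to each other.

Glue Hana and Ivy into a block (2 internal orders). Seating 8 units around a circle gives (7)! arrangements.
So 2 × (7)! = 2 × 5040 = 10080.

10080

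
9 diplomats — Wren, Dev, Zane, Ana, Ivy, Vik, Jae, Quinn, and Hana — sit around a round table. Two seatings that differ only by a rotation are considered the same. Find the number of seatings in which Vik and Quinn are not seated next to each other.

All circular seatings of 9 people number (8)! = 40320.
Those with Vik next to Quinn: fuse the pair into one unit and seat 8 units around a circle — 2·(7)! = 10080.
Subtracting, 40320 − 10080 = 30240.

30240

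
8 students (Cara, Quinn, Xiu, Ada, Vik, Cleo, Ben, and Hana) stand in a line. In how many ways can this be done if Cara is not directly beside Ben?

There are 8! = 40320 arrangements in all. If Cara and Ben are adjacent, merging them into one block gives 2·(7)! = 10080 arrangements.
So 40320 − 10080 = 30240 arrangements keep them apart.

30240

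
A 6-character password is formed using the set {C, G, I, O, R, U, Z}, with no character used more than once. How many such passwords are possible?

5040

With no repetition, fill the 6 characters in order: 7 choices, then 6, down to 2.
7 × 6 × 5 × 4 × 3 × 2 = 5040.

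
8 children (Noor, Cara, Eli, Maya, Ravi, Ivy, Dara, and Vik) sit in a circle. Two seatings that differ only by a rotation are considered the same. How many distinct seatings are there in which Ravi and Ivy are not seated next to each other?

All circular seatings of 8 people number (7)! = 5040.
Those with Ravi next to Ivy: fuse the pair into one unit and seat 7 units around a circle — 2·(6)! = 1440.
Subtracting, 5040 − 1440 = 3600.

3600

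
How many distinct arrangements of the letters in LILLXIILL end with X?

Fix X in the last position and arrange the remaining 8 letters.
Those 8 letters have I appearing 3 times and L appearing 5 times, giving (8)!/(5!·3!) = 56.

56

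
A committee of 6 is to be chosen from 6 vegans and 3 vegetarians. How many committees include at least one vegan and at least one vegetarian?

83

Total 6-person selections from all 9: C(9,6) = 84.
Selections missing a whole group: no vegans → C(3,6) = 0; no vegetarians → C(6,6) = 1.
Both groups omitted at once is impossible, so 84 − 1 = 83.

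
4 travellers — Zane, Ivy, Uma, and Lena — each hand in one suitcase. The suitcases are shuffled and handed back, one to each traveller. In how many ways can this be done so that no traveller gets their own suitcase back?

Count assignments avoiding every fixed point. For any j of the 4 travellers fixed to their own suitcase, the other 4−j can be arranged in (4−j)! ways.
By inclusion–exclusion this is Σ_{j=0}^{4} (−1)^j C(4,j)·(4−j)!.
Computing: 24 − 24 + 12 − 4 + 1 = 9.

9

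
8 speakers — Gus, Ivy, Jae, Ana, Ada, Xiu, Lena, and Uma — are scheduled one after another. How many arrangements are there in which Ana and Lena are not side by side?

30240

Of the 8! = 40320 arrangements, those with Ana and Lena adjacent number 2 × 7! = 10080 (treat the pair as a block with 2 internal orders).
So 40320 − 10080 = 30240 arrangements keep them apart.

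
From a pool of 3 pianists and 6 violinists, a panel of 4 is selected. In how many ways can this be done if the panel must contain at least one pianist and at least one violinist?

111

Unrestricted: C(9,4) = 126 ways to pick any 4 of the 9.
Selections missing a whole group: no pianists → C(6,4) = 15; no violinists → C(3,4) = 0.
Both groups omitted at once is impossible, so 126 − 15 = 111.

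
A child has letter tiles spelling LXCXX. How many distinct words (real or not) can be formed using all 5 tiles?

20

Letter multiplicities in LXCXX: C×1, L×1, X×3.
So there are 5! / (3!) = 20 distinguishable arrangements.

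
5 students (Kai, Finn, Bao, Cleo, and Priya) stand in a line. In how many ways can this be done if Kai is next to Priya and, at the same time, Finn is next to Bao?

Treat {Kai,Priya} as one block (2 orders) and {Finn,Bao} as another (2 orders).
That leaves 3 units to arrange: 2 × 2 × 3! = 4 × 6 = 24.

24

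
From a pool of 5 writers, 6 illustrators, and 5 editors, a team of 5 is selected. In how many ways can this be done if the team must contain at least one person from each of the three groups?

With no constraint there are C(16,5) = 4368 possible selections.
Selections missing a whole group: no writers → C(11,5) = 462; no illustrators → C(10,5) = 252; no editors → C(11,5) = 462.
Add back selections omitting two groups (i.e. drawn from a single group): C(5,5) + C(6,5) + C(5,5) = 8.
By inclusion–exclusion: 4368 − 1176 + 8 = 3200.

3200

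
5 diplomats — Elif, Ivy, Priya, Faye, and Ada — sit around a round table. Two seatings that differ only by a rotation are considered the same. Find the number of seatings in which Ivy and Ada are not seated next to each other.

12

Without the restriction there are (4)! = 24 seatings.
Seatings with Ivy beside Ada: treat them as a block with 2 internal orders, giving 2 × (3)! = 12.
Subtracting, 24 − 12 = 12.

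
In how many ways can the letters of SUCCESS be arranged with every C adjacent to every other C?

120

Treat the 2 copies of C as a single block. The multiset to arrange is then {CC, E, S, S, S, U}, 6 items in all.
That gives (6)!/(3!) = 120 arrangements.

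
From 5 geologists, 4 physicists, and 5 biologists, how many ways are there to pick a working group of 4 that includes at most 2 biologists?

906

Split by how many biologists are chosen (0 through 2).
Sum: C(5,0)·C(9,4) + C(5,1)·C(9,3) + C(5,2)·C(9,2) = 126 + 420 + 360 = 906.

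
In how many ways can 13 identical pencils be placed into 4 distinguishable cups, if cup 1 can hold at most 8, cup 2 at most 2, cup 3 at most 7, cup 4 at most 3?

Without the upper bounds there are C(16,3) = 560 ways to split 13 among 4 cups.
Subtract solutions that violate a single cap (substitute x_i' = x_i − (cap_i+1)): x_1 ≥ 9 gives C(7,3) = 35; x_2 ≥ 3 gives C(13,3) = 286; x_3 ≥ 8 gives C(8,3) = 56; x_4 ≥ 4 gives C(12,3) = 220. Together 597.
Add back pairs where two caps are both exceeded: 4 + 0 + 1 + 10 + 84 + 4 = 103.
By inclusion–exclusion the count is 560 − 597 + 103 = 66.

66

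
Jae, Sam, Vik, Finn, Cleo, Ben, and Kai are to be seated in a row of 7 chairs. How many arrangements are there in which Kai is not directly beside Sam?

There are 7! = 5040 arrangements in all. If Kai and Sam are adjacent, merging them into one block gives 2·(6)! = 1440 arrangements.
Complementary counting: 5040 − 1440 = 3600.

3600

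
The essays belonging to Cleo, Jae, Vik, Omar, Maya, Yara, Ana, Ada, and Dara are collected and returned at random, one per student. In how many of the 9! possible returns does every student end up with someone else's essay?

Count assignments avoiding every fixed point. For any j of the 9 students fixed to their own essay, the other 9−j can be arranged in (9−j)! ways.
By inclusion–exclusion this is Σ_{j=0}^{9} (−1)^j C(9,j)·(9−j)!.
Computing: 362880 − 362880 + 181440 − 60480 + 15120 − 3024 + 504 − 72 + 9 − 1 = 133496.

133496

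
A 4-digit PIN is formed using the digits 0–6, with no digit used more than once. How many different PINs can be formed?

840

Choose and order 4 of the 7 symbols: the first digit has 7 options, the next 6, then 5, 4.
7 × 6 × 5 × 4 = 840.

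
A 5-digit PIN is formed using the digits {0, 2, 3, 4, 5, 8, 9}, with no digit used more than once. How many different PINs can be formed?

2520

With no repetition, fill the 5 digits in order: 7 choices, then 6, down to 3.
That product is 7 × 6 × 5 × 4 × 3 = 2520.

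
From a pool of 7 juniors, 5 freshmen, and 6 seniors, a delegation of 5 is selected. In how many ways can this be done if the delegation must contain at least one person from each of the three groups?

With no constraint there are C(18,5) = 8568 possible selections.
Subtract selections that omit an entire group: no juniors → C(11,5) = 462; no freshmen → C(13,5) = 1287; no seniors → C(12,5) = 792.
Add back selections omitting two groups (i.e. drawn from a single group): C(7,5) + C(5,5) + C(6,5) = 28.
By inclusion–exclusion: 8568 − 2541 + 28 = 6055.

6055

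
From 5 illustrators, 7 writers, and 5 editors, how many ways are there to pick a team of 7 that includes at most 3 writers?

Split by how many writers are chosen (0 through 3).
Sum: C(7,0)·C(10,7) + C(7,1)·C(10,6) + C(7,2)·C(10,5) + C(7,3)·C(10,4) = 120 + 1470 + 5292 + 7350 = 14232.

14232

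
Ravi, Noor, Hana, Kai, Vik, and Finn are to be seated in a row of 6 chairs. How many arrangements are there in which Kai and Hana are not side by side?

480

Of the 6! = 720 arrangements, those with Kai and Hana adjacent number 2 × 5! = 240 (treat the pair as a block with 2 internal orders).
So 720 − 240 = 480 arrangements keep them apart.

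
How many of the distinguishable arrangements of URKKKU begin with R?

With the first slot taken by R, it remains to arrange the other 5 letters (UKKKU).
Those 5 letters have K appearing 3 times and U appearing twice, giving (5)!/(3!·2!) = 10.

10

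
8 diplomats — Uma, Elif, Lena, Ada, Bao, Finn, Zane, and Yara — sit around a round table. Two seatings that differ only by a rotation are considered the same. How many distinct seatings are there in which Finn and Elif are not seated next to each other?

Without the restriction there are (7)! = 5040 seatings.
Those with Finn next to Elif: fuse the pair into one unit and seat 7 units around a circle — 2·(6)! = 1440.
Subtracting, 5040 − 1440 = 3600.

3600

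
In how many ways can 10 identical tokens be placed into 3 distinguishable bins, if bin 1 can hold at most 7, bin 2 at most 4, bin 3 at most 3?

Ignoring the caps, the number of non-negative solutions to x_1+…+x_3 = 10 is C(12,2) = 66.
Subtract solutions that violate a single cap (substitute x_i' = x_i − (cap_i+1)): x_1 ≥ 8 gives C(4,2) = 6; x_2 ≥ 5 gives C(7,2) = 21; x_3 ≥ 4 gives C(8,2) = 28. Together 55.
Add back pairs where two caps are both exceeded: 0 + 0 + 3 = 3.
By inclusion–exclusion the count is 66 − 55 + 3 = 14.

14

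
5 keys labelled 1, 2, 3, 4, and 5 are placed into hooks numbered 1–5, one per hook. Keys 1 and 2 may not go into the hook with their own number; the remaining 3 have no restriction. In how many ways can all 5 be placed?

78

Let Aᵢ (for i ∈ {1, 2}) be the placements that put key i in its forbidden hook. Any j of these fix j positions, leaving (5−j)! ways to fill the rest, and there are C(2,j) ways to pick which j.
By inclusion–exclusion, the number of valid placements is Σ_{j=0}^{2} (−1)^j C(2,j)·(5−j)!.
Computing: 120 − 48 + 6 = 78.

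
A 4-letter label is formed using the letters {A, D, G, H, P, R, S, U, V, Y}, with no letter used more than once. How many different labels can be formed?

5040

With no repetition, fill the 4 letters in order: 10 choices, then 9, down to 7.
That product is 10 × 9 × 8 × 7 = 5040.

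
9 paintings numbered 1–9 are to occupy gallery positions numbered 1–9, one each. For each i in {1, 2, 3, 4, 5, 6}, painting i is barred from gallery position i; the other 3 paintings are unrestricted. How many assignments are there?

Let Aᵢ (for 1 ≤ i ≤ 6) be the placements that put painting i in its forbidden gallery position. Any j of these fix j positions, leaving (9−j)! ways to fill the rest, and there are C(6,j) ways to pick which j.
By inclusion–exclusion, the number of valid placements is Σ_{j=0}^{6} (−1)^j C(6,j)·(9−j)!.
Computing: 362880 − 241920 + 75600 − 14400 + 1800 − 144 + 6 = 183822.

183822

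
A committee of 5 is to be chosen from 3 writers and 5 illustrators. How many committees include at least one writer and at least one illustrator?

Unrestricted: C(8,5) = 56 ways to pick any 5 of the 8.
Subtract selections that omit an entire group: no writers → C(5,5) = 1; no illustrators → C(3,5) = 0.
Both groups omitted at once is impossible, so 56 − 1 = 55.

55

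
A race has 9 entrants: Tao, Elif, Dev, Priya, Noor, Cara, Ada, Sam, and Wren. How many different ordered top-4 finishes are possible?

There are 9 choices for 1st place, 8 for 2nd, and so on down to 6 for position 4.
That gives 9 × 8 × 7 × 6 = 3024.

3024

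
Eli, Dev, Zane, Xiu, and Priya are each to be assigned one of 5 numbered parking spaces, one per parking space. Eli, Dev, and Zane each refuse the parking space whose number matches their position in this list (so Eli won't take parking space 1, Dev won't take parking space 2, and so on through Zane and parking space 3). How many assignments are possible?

64

Let Aᵢ (for i ∈ {1, 2, 3}) be the placements that put person i in their forbidden parking space. Any j of these fix j positions, leaving (5−j)! ways to fill the rest, and there are C(3,j) ways to pick which j.
By inclusion–exclusion, the number of valid placements is Σ_{j=0}^{3} (−1)^j C(3,j)·(5−j)!.
Computing: 120 − 72 + 18 − 2 = 64.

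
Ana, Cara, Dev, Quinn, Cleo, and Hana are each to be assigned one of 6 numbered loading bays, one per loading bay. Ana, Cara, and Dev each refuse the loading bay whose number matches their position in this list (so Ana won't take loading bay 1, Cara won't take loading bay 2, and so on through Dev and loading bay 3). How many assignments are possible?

426

Let Aᵢ (for i ∈ {1, 2, 3}) be the placements that put person i in their forbidden loading bay. Any j of these fix j positions, leaving (6−j)! ways to fill the rest, and there are C(3,j) ways to pick which j.
By inclusion–exclusion, the number of valid placements is Σ_{j=0}^{3} (−1)^j C(3,j)·(6−j)!.
Computing: 720 − 360 + 72 − 6 = 426.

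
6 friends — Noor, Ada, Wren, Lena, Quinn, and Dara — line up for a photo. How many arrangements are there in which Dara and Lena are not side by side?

480

There are 6! = 720 arrangements in all. If Dara and Lena are adjacent, merging them into one block gives 2·(5)! = 240 arrangements.
Complementary counting: 720 − 240 = 480.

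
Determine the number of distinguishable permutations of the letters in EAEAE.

10

Letter multiplicities in EAEAE: A×2, E×3.
Dividing 5! = 120 by 3!·2! = 12 for the repeated letters gives 10.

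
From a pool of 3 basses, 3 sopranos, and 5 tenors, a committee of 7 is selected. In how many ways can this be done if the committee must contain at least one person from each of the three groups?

314

Unrestricted: C(11,7) = 330 ways to pick any 7 of the 11.
Selections missing a whole group: no basses → C(8,7) = 8; no sopranos → C(8,7) = 8; no tenors → C(6,7) = 0.
Add back selections omitting two groups (i.e. drawn from a single group): C(3,7) + C(3,7) + C(5,7) = 0.
By inclusion–exclusion: 330 − 16 + 0 = 314.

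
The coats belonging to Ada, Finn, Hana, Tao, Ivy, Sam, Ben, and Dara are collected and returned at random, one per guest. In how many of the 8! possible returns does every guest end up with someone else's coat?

14833

Count assignments avoiding every fixed point. For any j of the 8 guests fixed to their own coat, the other 8−j can be arranged in (8−j)! ways.
By inclusion–exclusion this is Σ_{j=0}^{8} (−1)^j C(8,j)·(8−j)!.
Computing: 40320 − 40320 + 20160 − 6720 + 1680 − 336 + 56 − 8 + 1 = 14833.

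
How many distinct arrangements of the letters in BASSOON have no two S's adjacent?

900

There are 7!/(2!·2!) = 1260 arrangements of BASSOON in total.
If the two S's are adjacent, glue them into one block, leaving 6 items to arrange: (6)!/(2!) = 360 ways.
Hence 1260 − 360 = 900.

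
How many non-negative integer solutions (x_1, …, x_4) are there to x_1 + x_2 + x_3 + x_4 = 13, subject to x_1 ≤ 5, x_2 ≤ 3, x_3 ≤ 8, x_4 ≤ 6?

Without the upper bounds there are C(16,3) = 560 ways to split 13 among 4 variables.
Subtract solutions that violate a single cap (substitute x_i' = x_i − (cap_i+1)): x_1 ≥ 6 gives C(10,3) = 120; x_2 ≥ 4 gives C(12,3) = 220; x_3 ≥ 9 gives C(7,3) = 35; x_4 ≥ 7 gives C(9,3) = 84. Together 459.
Add back pairs where two caps are both exceeded: 20 + 0 + 1 + 1 + 10 + 0 = 32.
By inclusion–exclusion the count is 560 − 459 + 32 = 133.

133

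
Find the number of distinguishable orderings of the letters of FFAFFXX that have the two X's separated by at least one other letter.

There are 7!/(4!·2!) = 105 arrangements of FFAFFXX in total.
If the two X's are adjacent, glue them into one block, leaving 6 items to arrange: (6)!/(4!) = 30 ways.
Hence 105 − 30 = 75.

75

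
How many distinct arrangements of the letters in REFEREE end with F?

15

Fix F in the last position and arrange the remaining 6 letters.
Those 6 letters have E appearing 4 times and R appearing twice, giving (6)!/(4!·2!) = 15.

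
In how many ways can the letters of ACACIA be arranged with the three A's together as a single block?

Treat the 3 copies of A as a single block. The multiset to arrange is then {AAA, C, C, I}, 4 items in all.
That gives (4)!/(2!) = 12 arrangements.

12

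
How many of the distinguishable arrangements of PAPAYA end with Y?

Fix Y in the last position and arrange the remaining 5 letters.
Those 5 letters have A appearing 3 times and P appearing twice, giving (5)!/(3!·2!) = 10.

10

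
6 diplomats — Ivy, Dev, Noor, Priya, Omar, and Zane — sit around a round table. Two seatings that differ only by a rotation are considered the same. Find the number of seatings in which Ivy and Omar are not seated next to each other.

Without the restriction there are (5)! = 120 seatings.
Seatings with Ivy beside Omar: treat them as a block with 2 internal orders, giving 2 × (4)! = 48.
Subtracting, 120 − 48 = 72.

72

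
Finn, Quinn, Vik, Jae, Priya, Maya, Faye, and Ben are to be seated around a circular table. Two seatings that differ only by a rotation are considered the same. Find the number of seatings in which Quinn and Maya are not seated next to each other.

Without the restriction there are (7)! = 5040 seatings.
Seatings with Quinn beside Maya: treat them as a block with 2 internal orders, giving 2 × (6)! = 1440.
Subtracting, 5040 − 1440 = 3600.

3600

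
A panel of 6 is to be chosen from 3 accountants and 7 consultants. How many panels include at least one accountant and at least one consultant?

203

Unrestricted: C(10,6) = 210 ways to pick any 6 of the 10.
Selections missing a whole group: no accountants → C(7,6) = 7; no consultants → C(3,6) = 0.
Both groups omitted at once is impossible, so 210 − 7 = 203.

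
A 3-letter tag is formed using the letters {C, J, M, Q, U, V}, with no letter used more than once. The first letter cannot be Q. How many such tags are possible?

The first letter has 6−1 = 5 choices (anything except Q).
The remaining 2 letters are filled from the other 5 symbols without repetition: 5 × 4 = 20.
Total: 5 × 20 = 100.

100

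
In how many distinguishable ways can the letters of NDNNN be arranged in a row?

5

The 5 letters of NDNNN have repeats: N appearing 4 times.
So there are 5! / (4!) = 5 distinguishable arrangements.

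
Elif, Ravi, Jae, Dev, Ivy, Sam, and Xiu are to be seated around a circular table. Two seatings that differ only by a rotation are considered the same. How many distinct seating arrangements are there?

720

Seat Elif anywhere (absorbing the rotational symmetry), then permute the other 6: (6)! = 720.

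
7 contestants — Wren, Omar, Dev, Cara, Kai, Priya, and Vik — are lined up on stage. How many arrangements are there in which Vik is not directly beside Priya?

There are 7! = 5040 arrangements in all. If Vik and Priya are adjacent, merging them into one block gives 2·(6)! = 1440 arrangements.
Complementary counting: 5040 − 1440 = 3600.

3600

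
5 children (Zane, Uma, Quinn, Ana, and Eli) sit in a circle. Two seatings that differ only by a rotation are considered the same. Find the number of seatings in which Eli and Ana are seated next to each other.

Glue Eli and Ana into a block (2 internal orders). Seating 4 units around a circle gives (3)! arrangements.
So 2 × (3)! = 2 × 6 = 12.

12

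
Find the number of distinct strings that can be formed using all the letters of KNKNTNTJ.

1680

The 8 letters of KNKNTNTJ have repeats: K appearing twice, N appearing 3 times, and T appearing twice.
Dividing 8! = 40320 by 3!·2!·2! = 24 for the repeated letters gives 1680.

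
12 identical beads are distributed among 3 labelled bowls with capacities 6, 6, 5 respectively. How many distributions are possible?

By stars and bars, unrestricted non-negative solutions to x_1+…+x_3 = 12 number C(12+2,2) = 91.
Subtract solutions that violate a single cap (substitute x_i' = x_i − (cap_i+1)): x_1 ≥ 7 gives C(7,2) = 21; x_2 ≥ 7 gives C(7,2) = 21; x_3 ≥ 6 gives C(8,2) = 28. Together 70.
No two caps can be exceeded simultaneously, so the pair terms are all 0.
By inclusion–exclusion the count is 91 − 70 + 0 = 21.

21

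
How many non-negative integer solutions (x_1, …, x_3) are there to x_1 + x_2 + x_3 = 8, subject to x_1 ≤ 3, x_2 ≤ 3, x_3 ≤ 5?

10

By stars and bars, unrestricted non-negative solutions to x_1+…+x_3 = 8 number C(8+2,2) = 45.
Subtract solutions that violate a single cap (substitute x_i' = x_i − (cap_i+1)): x_1 ≥ 4 gives C(6,2) = 15; x_2 ≥ 4 gives C(6,2) = 15; x_3 ≥ 6 gives C(4,2) = 6. Together 36.
Add back pairs where two caps are both exceeded: 1 + 0 + 0 = 1.
By inclusion–exclusion the count is 45 − 36 + 1 = 10.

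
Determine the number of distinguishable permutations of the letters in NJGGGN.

60

The 6 letters of NJGGGN have repeats: G appearing 3 times and N appearing twice.
So there are 6! / (3!·2!) = 60 distinguishable arrangements.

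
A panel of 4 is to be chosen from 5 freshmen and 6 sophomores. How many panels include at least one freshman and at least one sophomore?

310

With no constraint there are C(11,4) = 330 possible selections.
Selections missing a whole group: no freshmen → C(6,4) = 15; no sophomores → C(5,4) = 5.
Both groups omitted at once is impossible, so 330 − 20 = 310.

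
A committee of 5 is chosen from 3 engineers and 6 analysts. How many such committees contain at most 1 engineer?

51

Split by how many engineers are chosen (0 through 1).
Sum: C(3,0)·C(6,5) + C(3,1)·C(6,4) = 6 + 45 = 51.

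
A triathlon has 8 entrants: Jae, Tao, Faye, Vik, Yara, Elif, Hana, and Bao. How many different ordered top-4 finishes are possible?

There are 8 choices for 1st place, 7 for 2nd, and so on down to 5 for position 4.
That gives 8 × 7 × 6 × 5 = 1680.

1680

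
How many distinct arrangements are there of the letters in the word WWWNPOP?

Letter multiplicities in WWWNPOP: N×1, O×1, P×2, W×3.
The number of distinct arrangements is 7!/(3!·2!) = 5040/12 = 420.

420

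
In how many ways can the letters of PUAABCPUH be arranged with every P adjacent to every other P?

10080

Treat the 2 copies of P as a single block. The multiset to arrange is then {PP, A, A, B, C, H, U, U}, 8 items in all.
That gives (8)!/(2!·2!) = 10080 arrangements.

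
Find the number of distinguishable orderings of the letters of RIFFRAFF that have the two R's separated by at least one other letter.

630

Total arrangements of RIFFRAFF: 8!/(4!·2!) = 840.
Arrangements with the R's together: treat RR as one letter, giving (7)!/(4!) = 210.
Hence 840 − 210 = 630.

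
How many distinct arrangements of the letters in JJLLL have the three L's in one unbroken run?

Treat the 3 copies of L as a single block. The multiset to arrange is then {LLL, J, J}, 3 items in all.
That gives (3)!/(2!) = 3 arrangements.

3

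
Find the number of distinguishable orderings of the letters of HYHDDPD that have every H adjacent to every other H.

Treat the 2 copies of H as a single block. The multiset to arrange is then {HH, D, D, D, P, Y}, 6 items in all.
That gives (6)!/(3!) = 120 arrangements.

120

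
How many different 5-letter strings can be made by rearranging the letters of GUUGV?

The 5 letters of GUUGV have repeats: G appearing twice and U appearing twice.
So there are 5! / (2!·2!) = 30 distinguishable arrangements.

30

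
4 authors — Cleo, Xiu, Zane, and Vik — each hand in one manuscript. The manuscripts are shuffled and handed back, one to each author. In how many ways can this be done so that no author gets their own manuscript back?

This is the derangement count D_4: permutations of 4 items with no fixed point.
By inclusion–exclusion this is Σ_{j=0}^{4} (−1)^j C(4,j)·(4−j)!.
Computing: 24 − 24 + 12 − 4 + 1 = 9.

9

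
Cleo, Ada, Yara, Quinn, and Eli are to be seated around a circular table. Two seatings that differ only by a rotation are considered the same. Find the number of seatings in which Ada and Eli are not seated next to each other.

12

Without the restriction there are (4)! = 24 seatings.
Those with Ada next to Eli: fuse the pair into one unit and seat 4 units around a circle — 2·(3)! = 12.
Subtracting, 24 − 12 = 12.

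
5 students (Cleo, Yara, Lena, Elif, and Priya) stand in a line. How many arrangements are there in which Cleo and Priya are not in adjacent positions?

72

Of the 5! = 120 arrangements, those with Cleo and Priya adjacent number 2 × 4! = 48 (treat the pair as a block with 2 internal orders).
So 120 − 48 = 72 arrangements keep them apart.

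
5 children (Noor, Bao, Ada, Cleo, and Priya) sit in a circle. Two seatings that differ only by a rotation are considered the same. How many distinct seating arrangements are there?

Fix one person's seat to break rotational symmetry; the remaining 4 people can be arranged in (4)! = 24 ways.

24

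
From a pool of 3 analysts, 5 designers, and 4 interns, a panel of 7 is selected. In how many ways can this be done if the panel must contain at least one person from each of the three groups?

Total 7-person selections from all 12: C(12,7) = 792.
Selections missing a whole group: no analysts → C(9,7) = 36; no designers → C(7,7) = 1; no interns → C(8,7) = 8.
Add back selections omitting two groups (i.e. drawn from a single group): C(3,7) + C(5,7) + C(4,7) = 0.
By inclusion–exclusion: 792 − 45 + 0 = 747.

747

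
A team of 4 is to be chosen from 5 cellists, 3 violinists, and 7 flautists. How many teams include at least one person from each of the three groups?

630

Unrestricted: C(15,4) = 1365 ways to pick any 4 of the 15.
Subtract selections that omit an entire group: no cellists → C(10,4) = 210; no violinists → C(12,4) = 495; no flautists → C(8,4) = 70.
Add back selections omitting two groups (i.e. drawn from a single group): C(5,4) + C(3,4) + C(7,4) = 40.
By inclusion–exclusion: 1365 − 775 + 40 = 630.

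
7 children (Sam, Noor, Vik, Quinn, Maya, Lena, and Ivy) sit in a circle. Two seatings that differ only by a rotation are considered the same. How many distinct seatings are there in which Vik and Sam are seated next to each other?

Treat {Vik, Sam} as one unit (2 internal orders) and seat the resulting 6 units around the table: (5)! circular arrangements.
So 2 × (5)! = 2 × 120 = 240.

240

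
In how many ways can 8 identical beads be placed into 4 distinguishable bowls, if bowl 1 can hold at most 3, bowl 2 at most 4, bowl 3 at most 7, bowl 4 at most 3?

Ignoring the caps, the number of non-negative solutions to x_1+…+x_4 = 8 is C(11,3) = 165.
Subtract solutions that violate a single cap (substitute x_i' = x_i − (cap_i+1)): x_1 ≥ 4 gives C(7,3) = 35; x_2 ≥ 5 gives C(6,3) = 20; x_3 ≥ 8 gives C(3,3) = 1; x_4 ≥ 4 gives C(7,3) = 35. Together 91.
Add back pairs where two caps are both exceeded: 0 + 0 + 1 + 0 + 0 + 0 = 1.
By inclusion–exclusion the count is 165 − 91 + 1 = 75.

75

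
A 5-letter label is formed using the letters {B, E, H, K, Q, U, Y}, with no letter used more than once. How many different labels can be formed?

2520

Choose and order 5 of the 7 symbols: the first letter has 7 options, the next 6, and so on down to 3.
7 × 6 × 5 × 4 × 3 = 2520.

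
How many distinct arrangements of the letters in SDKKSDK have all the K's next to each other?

Treat the 3 copies of K as a single block. The multiset to arrange is then {KKK, D, D, S, S}, 5 items in all.
That gives (5)!/(2!·2!) = 30 arrangements.

30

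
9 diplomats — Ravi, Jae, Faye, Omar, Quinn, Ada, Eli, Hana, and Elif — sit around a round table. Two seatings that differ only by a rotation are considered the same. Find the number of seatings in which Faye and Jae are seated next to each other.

Glue Faye and Jae into a block (2 internal orders). Seating 8 units around a circle gives (7)! arrangements.
So 2 × (7)! = 2 × 5040 = 10080.

10080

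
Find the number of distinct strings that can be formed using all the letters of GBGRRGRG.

280

Letter multiplicities in GBGRRGRG: B×1, G×4, R×3.
So there are 8! / (4!·3!) = 280 distinguishable arrangements.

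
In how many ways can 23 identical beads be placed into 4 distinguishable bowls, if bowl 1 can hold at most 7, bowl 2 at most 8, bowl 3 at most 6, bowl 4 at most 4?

10

Without the upper bounds there are C(26,3) = 2600 ways to split 23 among 4 bowls.
Subtract solutions that violate a single cap (substitute x_i' = x_i − (cap_i+1)): x_1 ≥ 8 gives C(18,3) = 816; x_2 ≥ 9 gives C(17,3) = 680; x_3 ≥ 7 gives C(19,3) = 969; x_4 ≥ 5 gives C(21,3) = 1330. Together 3795.
Add back pairs where two caps are both exceeded: 84 + 165 + 286 + 120 + 220 + 364 = 1239.
Subtract triples: 0 + 4 + 20 + 10 = 34.
By inclusion–exclusion the count is 2600 − 3795 + 1239 − 34 = 10.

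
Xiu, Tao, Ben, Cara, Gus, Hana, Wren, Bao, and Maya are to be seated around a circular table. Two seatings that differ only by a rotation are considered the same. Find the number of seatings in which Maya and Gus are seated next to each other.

10080

Treat {Maya, Gus} as one unit (2 internal orders) and seat the resulting 8 units around the table: (7)! circular arrangements.
So 2 × (7)! = 2 × 5040 = 10080.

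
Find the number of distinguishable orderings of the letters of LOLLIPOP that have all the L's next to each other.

Treat the 3 copies of L as a single block. The multiset to arrange is then {LLL, I, O, O, P, P}, 6 items in all.
That gives (6)!/(2!·2!) = 180 arrangements.

180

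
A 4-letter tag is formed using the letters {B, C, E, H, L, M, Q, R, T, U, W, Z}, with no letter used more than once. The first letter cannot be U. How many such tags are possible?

The first letter has 12−1 = 11 choices (anything except U).
The remaining 3 letters are filled from the other 11 symbols without repetition: 11 × 10 × 9 = 990.
Total: 11 × 990 = 10890.

10890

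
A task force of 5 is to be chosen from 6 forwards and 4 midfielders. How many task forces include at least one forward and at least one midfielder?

Unrestricted: C(10,5) = 252 ways to pick any 5 of the 10.
Subtract selections that omit an entire group: no forwards → C(4,5) = 0; no midfielders → C(6,5) = 6.
Both groups omitted at once is impossible, so 252 − 6 = 246.

246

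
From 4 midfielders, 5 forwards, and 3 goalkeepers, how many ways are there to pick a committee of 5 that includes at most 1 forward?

196

Split by how many forwards are chosen (0 through 1).
Sum: C(5,0)·C(7,5) + C(5,1)·C(7,4) = 21 + 175 = 196.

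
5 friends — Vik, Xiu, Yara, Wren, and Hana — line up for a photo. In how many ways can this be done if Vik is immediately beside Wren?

48

Treat {Vik, Wren} as a single unit. There are 4 units to order, and the pair itself can be ordered 2 ways.
So the count is 2·(4)! = 48.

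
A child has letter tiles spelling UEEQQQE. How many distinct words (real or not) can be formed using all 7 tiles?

UEEQQQE has 7 letters with E appearing 3 times and Q appearing 3 times.
The number of distinct arrangements is 7!/(3!·3!) = 5040/36 = 140.

140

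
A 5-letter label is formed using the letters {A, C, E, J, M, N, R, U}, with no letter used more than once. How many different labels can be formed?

6720

Choose and order 5 of the 8 symbols: the first letter has 8 options, the next 7, and so on down to 4.
That product is 8 × 7 × 6 × 5 × 4 = 6720.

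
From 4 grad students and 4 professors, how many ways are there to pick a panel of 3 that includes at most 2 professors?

Split by how many professors are chosen (0 through 2).
Sum: C(4,0)·C(4,3) + C(4,1)·C(4,2) + C(4,2)·C(4,1) = 4 + 24 + 24 = 52.

52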